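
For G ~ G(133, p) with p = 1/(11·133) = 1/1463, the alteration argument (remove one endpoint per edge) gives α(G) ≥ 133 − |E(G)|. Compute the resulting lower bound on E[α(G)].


E[|E(G)|] = C(133, 2)·p = 8778 · (1/1463) = 6.
E[α(G)] ≥ n − E[|E(G)|] = 133 − 6 = 127.
Numerically: ≈ 127.000.
(This is only a lower bound; the true E[α(G)] may be larger.)

E[α(G)] ≥ 127 ≈ 127.000.


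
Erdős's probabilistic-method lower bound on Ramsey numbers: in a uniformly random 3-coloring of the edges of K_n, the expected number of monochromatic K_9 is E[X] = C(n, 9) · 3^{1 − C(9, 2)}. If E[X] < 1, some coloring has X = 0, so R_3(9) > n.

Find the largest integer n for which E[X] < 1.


We need C(n, 9) · 3^{1 − 36} < 1, i.e. C(n, 9) < 3^{36 − 1} = 50031545098999707.
Check values of n near the boundary:
  n = 296: C(296, 9) = 42513789098994080; 42513789098994080 < 50031545098999707? YES
  n = 297: C(297, 9) = 43842345008337645; 43842345008337645 < 50031545098999707? YES
  n = 298: C(298, 9) = 45207677551849890; 45207677551849890 < 50031545098999707? YES
  n = 299: C(299, 9) = 46610674441390059; 46610674441390059 < 50031545098999707? YES
  n = 300: C(300, 9) = 48052241692154700; 48052241692154700 < 50031545098999707? YES
  n = 301: C(301, 9) = 49533303936090975; 49533303936090975 < 50031545098999707? YES
  n = 302: C(302, 9) = 51054804739588650; 51054804739588650 < 50031545098999707? NO
  n = 303: C(303, 9) = 52617706925494425; 52617706925494425 < 50031545098999707? NO
  n = 304: C(304, 9) = 54222992899492560; 54222992899492560 < 50031545098999707? NO
The largest n with C(n, 9) < 50031545098999707 is n = 301 (where E[X] = 16511101312030325/16677181699666569 ≈ 0.9900). Hence R_3(9) > 301, i.e. R_3(9) ≥ 302.

Largest n = 301; hence R_3(9) > 301.


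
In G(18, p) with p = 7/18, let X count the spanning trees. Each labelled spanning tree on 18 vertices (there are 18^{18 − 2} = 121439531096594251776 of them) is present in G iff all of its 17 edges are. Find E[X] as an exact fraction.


K_18 has 18^{18 − 2} = 121439531096594251776 labelled spanning trees.
For each such spanning tree H, let X_H = 1 if all 17 edges of H are present in G. Then P[X_H = 1] = p^{17} = (7/18)^{17} = 232630513987207/2185911559738696531968.
By linearity: E[X] = Σ_H E[X_H] = 121439531096594251776 · p^{17} = 121439531096594251776 · 232630513987207/2185911559738696531968 = 232630513987207/18.
Numerically: E[X] ≈ 1.292e+13.

E[X] = 121439531096594251776 · (7/18)^{17} = 232630513987207/18 ≈ 1.292e+13.


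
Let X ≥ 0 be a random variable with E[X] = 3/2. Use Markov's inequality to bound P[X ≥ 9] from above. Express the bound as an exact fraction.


μ = E[X] = 3/2, a = 9.
Markov: P[X ≥ 9] ≤ μ/a = (3/2)/9 = 1/6.
Numerically: ≈ 0.166667.
(Since a = 9 > μ = 1.500000, the bound 1/6 is < 1 and informative.)

P[X ≥ 9] ≤ 1/6 ≈ 0.166667.


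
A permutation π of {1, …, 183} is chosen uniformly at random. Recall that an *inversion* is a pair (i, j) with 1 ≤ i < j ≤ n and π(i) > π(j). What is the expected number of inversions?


Write X = Σ X_I over the C(183, 2) = 16653 pairs i < j, with X_I the indicator of one inversion.
There are 16653 indicators.
For each fixed pair i < j, the values π(i) and π(j) are two distinct elements of {1, …, 183} in uniformly random order; by symmetry P[π(i) > π(j)] = 1/2.
By linearity: E[X] = 16653 · (1/2) = C(183, 2) · (1/2) = 16653/2 = 16653/2 ≈ 8326.500000.

E[X] = 16653/2 = 8326.500000.


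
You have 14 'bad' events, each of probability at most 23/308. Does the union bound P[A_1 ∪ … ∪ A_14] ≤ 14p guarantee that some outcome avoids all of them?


Union bound: P[∪_{i=1}^{14} A_i] ≤ Σ_i P[A_i] ≤ 14·p = 14·(23/308) = 23/22.
Numerically: 23/22 ≈ 1.0455.
Is 23/22 < 1? NO.
Since the bound 23/22 is ≥ 1, the union bound is uninformative here; it does NOT by itself certify existence.

14·p = 23/22 ≈ 1.0455; existence NOT certified by the union bound.


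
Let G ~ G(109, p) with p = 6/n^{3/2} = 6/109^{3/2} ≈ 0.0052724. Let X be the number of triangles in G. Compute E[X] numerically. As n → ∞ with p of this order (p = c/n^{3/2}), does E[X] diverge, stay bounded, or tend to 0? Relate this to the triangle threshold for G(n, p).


Number of potential triangles: C(109, 3) = 209934.
Each occurs with probability p³ ≈ (0.0052724)³ ≈ 1.4656643e-07.
By linearity: E[X] = C(109, 3)·p³ ≈ 209934 · 1.4656643e-07 ≈ 0.03077.
Since α = 3/2 > 1, p = c/n^{3/2} = o(1/n) is below the triangle threshold p ~ 1/n. Asymptotically E[X] ~ (c³/6)·n^{3(1−α)} = (6³/6)·n^{-1.5} → 0, so by Markov's inequality G has no triangles w.h.p.

E[X] ≈ 0.03077; in regime p = Θ(1/n^{3/2}) E[X] tends to 0 (below the triangle threshold p ~ 1/n).


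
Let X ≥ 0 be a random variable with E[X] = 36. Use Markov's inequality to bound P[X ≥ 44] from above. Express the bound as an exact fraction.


μ = E[X] = 36, a = 44.
Markov: P[X ≥ 44] ≤ μ/a = (36)/44 = 9/11.
Numerically: ≈ 0.818.
(Since a = 44 > μ = 36.000, the bound 9/11 is < 1 and informative.)

P[X ≥ 44] ≤ 9/11 ≈ 0.818.


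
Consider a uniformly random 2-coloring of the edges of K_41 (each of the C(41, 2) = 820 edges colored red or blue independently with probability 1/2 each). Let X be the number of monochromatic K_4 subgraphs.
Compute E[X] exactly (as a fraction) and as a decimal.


Let X = Σ_S X_S over the C(41, 4) = 101270 subsets S of size 4, where X_S = 1 if the K_4 on S is monochromatic.
For a fixed S, the K_4 on S has C(4, 2) = 6 edges. P[all 6 edges red] = (1/2)^6, and likewise for blue, so P[monochromatic] = 2·(1/2)^6 = 2^{1 − 6} = 1/32.
By linearity of expectation: E[X] = C(41, 4) · 2^{1 − 6} = 101270 · 1/32 = 50635/16.
Numerically: E[X] ≈ 3164.68750.

E[X] = C(41,4)·2^(1−C(4,2)) = 50635/16 ≈ 3164.68750.


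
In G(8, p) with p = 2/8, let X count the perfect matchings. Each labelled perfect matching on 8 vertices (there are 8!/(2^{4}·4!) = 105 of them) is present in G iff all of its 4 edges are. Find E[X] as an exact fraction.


K_8 has 8!/(2^{4}·4!) = 105 labelled perfect matchings.
For each such perfect matching H, let X_H = 1 if all 4 edges of H are present in G. Then P[X_H = 1] = p^{4} = (1/4)^{4} = 1/256.
By linearity: E[X] = Σ_H E[X_H] = 105 · p^{4} = 105 · 1/256 = 105/256.
Numerically: E[X] ≈ 0.41016.

E[X] = 105 · (1/4)^{4} = 105/256 ≈ 0.41016.


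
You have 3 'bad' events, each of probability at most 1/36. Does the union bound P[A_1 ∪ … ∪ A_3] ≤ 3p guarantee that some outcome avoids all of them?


Union bound: P[∪_{i=1}^{3} A_i] ≤ Σ_i P[A_i] ≤ 3·p = 3·(1/36) = 1/12.
Numerically: 1/12 ≈ 0.083.
Is 1/12 < 1? YES.
Since P[∪ A_i] ≤ 1/12 < 1, the complement has P[∩ A_i^c] ≥ 1 − 1/12 = 11/12 > 0, so some outcome avoids every A_i.

3·p = 1/12 ≈ 0.083; existence CERTIFIED by the union bound.


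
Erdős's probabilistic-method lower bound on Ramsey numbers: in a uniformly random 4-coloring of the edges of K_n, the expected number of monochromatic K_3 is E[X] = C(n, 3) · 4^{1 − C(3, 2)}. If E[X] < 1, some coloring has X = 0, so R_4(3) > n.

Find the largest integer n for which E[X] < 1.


We need C(n, 3) · 4^{1 − 3} < 1, i.e. C(n, 3) < 4^{3 − 1} = 16.
Check values of n near the boundary:
  n = 3: C(3, 3) = 1; 1 < 16? YES
  n = 4: C(4, 3) = 4; 4 < 16? YES
  n = 5: C(5, 3) = 10; 10 < 16? YES
  n = 6: C(6, 3) = 20; 20 < 16? NO
The largest n with C(n, 3) < 16 is n = 5 (where E[X] = 5/8 ≈ 0.625). Hence R_4(3) > 5, i.e. R_4(3) ≥ 6.

Largest n = 5; hence R_4(3) > 5.


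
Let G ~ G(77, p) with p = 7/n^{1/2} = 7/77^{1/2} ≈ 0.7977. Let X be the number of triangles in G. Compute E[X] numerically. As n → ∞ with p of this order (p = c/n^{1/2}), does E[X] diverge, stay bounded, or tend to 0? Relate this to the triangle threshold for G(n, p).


Number of potential triangles: C(77, 3) = 73150.
Each occurs with probability p³ ≈ (0.7977)³ ≈ 5.076426e-01.
By linearity: E[X] = C(77, 3)·p³ ≈ 73150 · 5.076426e-01 ≈ 37134.0538.
Since α = 1/2 < 1, p = c/n^{1/2} ≫ 1/n is above the triangle threshold p ~ 1/n. Asymptotically E[X] ~ (c³/6)·n^{3(1−α)} = (7³/6)·n^{1.5} → ∞; triangles are abundant w.h.p.

E[X] ≈ 37134.0538; in regime p = Θ(1/n^{1/2}) E[X] diverges (above the triangle threshold p ~ 1/n).


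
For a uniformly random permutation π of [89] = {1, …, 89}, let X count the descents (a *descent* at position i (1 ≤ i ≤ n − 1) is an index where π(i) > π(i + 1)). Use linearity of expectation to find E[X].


Write X = Σ X_I over i = 1, …, 88, with X_I the indicator of one descent.
There are 88 indicators.
For each fixed i, the pair (π(i), π(i+1)) is a uniformly random ordered pair of distinct values from {1, …, 89}; by symmetry P[π(i) > π(i+1)] = 1/2.
By linearity: E[X] = 88 · (1/2) = (89 − 1) · (1/2) = 44 ≈ 44.00000.

E[X] = 44 = 44.00000.


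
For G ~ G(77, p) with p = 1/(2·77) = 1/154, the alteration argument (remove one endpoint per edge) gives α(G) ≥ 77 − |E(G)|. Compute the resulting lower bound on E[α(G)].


E[|E(G)|] = C(77, 2)·p = 2926 · (1/154) = 19.
E[α(G)] ≥ n − E[|E(G)|] = 77 − 19 = 58.
Numerically: ≈ 58.000000.
(This is only a lower bound; the true E[α(G)] may be larger.)

E[α(G)] ≥ 58 ≈ 58.000000.


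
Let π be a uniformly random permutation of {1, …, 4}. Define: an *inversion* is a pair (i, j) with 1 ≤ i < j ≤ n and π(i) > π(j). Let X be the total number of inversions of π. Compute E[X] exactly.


Write X = Σ X_I over the C(4, 2) = 6 pairs i < j, with X_I the indicator of one inversion.
There are 6 indicators.
For each fixed pair i < j, the values π(i) and π(j) are two distinct elements of {1, …, 4} in uniformly random order; by symmetry P[π(i) > π(j)] = 1/2.
By linearity: E[X] = 6 · (1/2) = C(4, 2) · (1/2) = 6/2 = 3 ≈ 3.000000.

E[X] = 3 = 3.000000.


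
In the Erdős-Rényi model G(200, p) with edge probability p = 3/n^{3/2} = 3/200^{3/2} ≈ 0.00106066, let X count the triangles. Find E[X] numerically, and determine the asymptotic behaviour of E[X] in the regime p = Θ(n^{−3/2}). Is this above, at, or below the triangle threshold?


Number of potential triangles: C(200, 3) = 1313400.
Each occurs with probability p³ ≈ (0.00106066)³ ≈ 1.19324269e-09.
By linearity: E[X] = C(200, 3)·p³ ≈ 1313400 · 1.19324269e-09 ≈ 0.001567.
Since α = 3/2 > 1, p = c/n^{3/2} = o(1/n) is below the triangle threshold p ~ 1/n. Asymptotically E[X] ~ (c³/6)·n^{3(1−α)} = (3³/6)·n^{-1.5} → 0, so by Markov's inequality G has no triangles w.h.p.

E[X] ≈ 0.001567; in regime p = Θ(1/n^{3/2}) E[X] tends to 0 (below the triangle threshold p ~ 1/n).


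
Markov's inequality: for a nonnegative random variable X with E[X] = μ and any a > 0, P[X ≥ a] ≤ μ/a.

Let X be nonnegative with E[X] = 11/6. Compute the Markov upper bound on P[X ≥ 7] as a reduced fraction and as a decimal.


μ = E[X] = 11/6, a = 7.
Markov: P[X ≥ 7] ≤ μ/a = (11/6)/7 = 11/42.
Numerically: ≈ 0.261905.
(Since a = 7 > μ = 1.833333, the bound 11/42 is < 1 and informative.)

P[X ≥ 7] ≤ 11/42 ≈ 0.261905.


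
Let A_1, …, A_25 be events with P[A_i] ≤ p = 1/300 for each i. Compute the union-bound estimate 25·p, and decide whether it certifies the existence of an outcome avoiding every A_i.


Union bound: P[∪_{i=1}^{25} A_i] ≤ Σ_i P[A_i] ≤ 25·p = 25·(1/300) = 1/12.
Numerically: 1/12 ≈ 0.0833.
Is 1/12 < 1? YES.
Since P[∪ A_i] ≤ 1/12 < 1, the complement has P[∩ A_i^c] ≥ 1 − 1/12 = 11/12 > 0, so some outcome avoids every A_i.

25·p = 1/12 ≈ 0.0833; existence CERTIFIED by the union bound.


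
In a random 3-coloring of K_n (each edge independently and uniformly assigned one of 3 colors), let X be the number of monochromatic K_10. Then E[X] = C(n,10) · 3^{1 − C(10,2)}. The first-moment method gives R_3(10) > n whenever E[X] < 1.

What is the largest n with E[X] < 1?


We need C(n, 10) · 3^{1 − 45} < 1, i.e. C(n, 10) < 3^{45 − 1} = 984770902183611232881.
Check values of n near the boundary:
  n = 571: C(571, 10) = 937951290893172842001; 937951290893172842001 < 984770902183611232881? YES
  n = 572: C(572, 10) = 954640815642161682606; 954640815642161682606 < 984770902183611232881? YES
  n = 573: C(573, 10) = 971597135635805762226; 971597135635805762226 < 984770902183611232881? YES
  n = 574: C(574, 10) = 988824035203816502691; 988824035203816502691 < 984770902183611232881? NO
  n = 575: C(575, 10) = 1006325345561406175305; 1006325345561406175305 < 984770902183611232881? NO
The largest n with C(n, 10) < 984770902183611232881 is n = 573 (where E[X] = 35985079097622435638/36472996377170786403 ≈ 0.9866225). Hence R_3(10) > 573, i.e. R_3(10) ≥ 574.

Largest n = 573; hence R_3(10) > 573.


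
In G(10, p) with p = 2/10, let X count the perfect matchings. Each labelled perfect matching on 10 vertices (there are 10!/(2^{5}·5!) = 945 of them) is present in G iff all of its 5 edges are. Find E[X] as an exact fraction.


K_10 has 10!/(2^{5}·5!) = 945 labelled perfect matchings.
For each such perfect matching H, let X_H = 1 if all 5 edges of H are present in G. Then P[X_H = 1] = p^{5} = (1/5)^{5} = 1/3125.
Summing the indicators: E[X] = Σ_H E[X_H] = 945 · p^{5} = 945 · 1/3125 = 189/625.
Numerically: E[X] ≈ 0.3024.

E[X] = 945 · (1/5)^{5} = 189/625 ≈ 0.3024.


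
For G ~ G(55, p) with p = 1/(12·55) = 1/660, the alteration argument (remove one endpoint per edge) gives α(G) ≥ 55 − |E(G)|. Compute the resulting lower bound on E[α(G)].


E[|E(G)|] = C(55, 2)·p = 1485 · (1/660) = 9/4.
E[α(G)] ≥ n − E[|E(G)|] = 55 − 9/4 = 211/4.
Numerically: ≈ 52.750.
(This is only a lower bound; the true E[α(G)] may be larger.)

E[α(G)] ≥ 211/4 ≈ 52.750.


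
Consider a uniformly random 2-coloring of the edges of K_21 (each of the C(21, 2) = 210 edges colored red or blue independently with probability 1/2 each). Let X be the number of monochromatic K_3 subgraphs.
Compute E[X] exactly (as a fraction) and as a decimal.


Let X = Σ_S X_S over the C(21, 3) = 1330 subsets S of size 3, where X_S = 1 if the K_3 on S is monochromatic.
For a fixed S, the K_3 on S has C(3, 2) = 3 edges. P[all 3 edges red] = (1/2)^3, and likewise for blue, so P[monochromatic] = 2·(1/2)^3 = 2^{1 − 3} = 1/4.
By linearity of expectation: E[X] = C(21, 3) · 2^{1 − 3} = 1330 · 1/4 = 665/2.
Numerically: E[X] ≈ 332.500000.

E[X] = C(21,3)·2^(1−C(3,2)) = 665/2 ≈ 332.500000.


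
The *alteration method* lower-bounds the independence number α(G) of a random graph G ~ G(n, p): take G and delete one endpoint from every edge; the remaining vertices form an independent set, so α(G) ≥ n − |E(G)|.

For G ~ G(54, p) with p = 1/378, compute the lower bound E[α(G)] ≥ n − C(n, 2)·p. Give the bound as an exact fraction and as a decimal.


E[|E(G)|] = C(54, 2)·p = 1431 · (1/378) = 53/14.
E[α(G)] ≥ n − E[|E(G)|] = 54 − 53/14 = 703/14.
Numerically: ≈ 50.21429.
(This is only a lower bound; the true E[α(G)] may be larger.)

E[α(G)] ≥ 703/14 ≈ 50.21429.


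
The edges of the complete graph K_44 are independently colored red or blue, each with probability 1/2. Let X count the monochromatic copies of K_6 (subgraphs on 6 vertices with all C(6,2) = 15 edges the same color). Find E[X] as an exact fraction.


Let X = Σ_S X_S over the C(44, 6) = 7059052 subsets S of size 6, where X_S = 1 if the K_6 on S is monochromatic.
For a fixed S, the K_6 on S has C(6, 2) = 15 edges. P[all 15 edges red] = (1/2)^15, and likewise for blue, so P[monochromatic] = 2·(1/2)^15 = 2^{1 − 15} = 1/16384.
Summing: E[X] = C(44, 6) · 2^{1 − 15} = 7059052 · 1/16384 = 1764763/4096.
Numerically: E[X] ≈ 430.850.

E[X] = C(44,6)·2^(1−C(6,2)) = 1764763/4096 ≈ 430.850.


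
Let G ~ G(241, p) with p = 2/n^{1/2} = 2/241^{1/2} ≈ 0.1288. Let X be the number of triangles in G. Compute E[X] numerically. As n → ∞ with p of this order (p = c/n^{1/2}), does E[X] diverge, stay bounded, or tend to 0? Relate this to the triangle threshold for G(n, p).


Number of potential triangles: C(241, 3) = 2303960.
Each occurs with probability p³ ≈ (0.1288)³ ≈ 2.138279e-03.
By linearity: E[X] = C(241, 3)·p³ ≈ 2303960 · 2.138279e-03 ≈ 4926.5099.
Since α = 1/2 < 1, p = c/n^{1/2} ≫ 1/n is above the triangle threshold p ~ 1/n. Asymptotically E[X] ~ (c³/6)·n^{3(1−α)} = (2³/6)·n^{1.5} → ∞; triangles are abundant w.h.p.

E[X] ≈ 4926.5099; in regime p = Θ(1/n^{1/2}) E[X] diverges (above the triangle threshold p ~ 1/n).


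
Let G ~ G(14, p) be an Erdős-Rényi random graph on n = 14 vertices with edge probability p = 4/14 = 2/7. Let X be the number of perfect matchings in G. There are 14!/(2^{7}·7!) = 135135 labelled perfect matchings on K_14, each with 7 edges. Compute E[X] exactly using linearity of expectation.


K_14 has 14!/(2^{7}·7!) = 135135 labelled perfect matchings.
For each such perfect matching H, let X_H = 1 if all 7 edges of H are present in G. Then P[X_H = 1] = p^{7} = (2/7)^{7} = 128/823543.
By linearity: E[X] = Σ_H E[X_H] = 135135 · p^{7} = 135135 · 128/823543 = 2471040/117649.
Numerically: E[X] ≈ 21.0035.

E[X] = 135135 · (2/7)^{7} = 2471040/117649 ≈ 21.0035.


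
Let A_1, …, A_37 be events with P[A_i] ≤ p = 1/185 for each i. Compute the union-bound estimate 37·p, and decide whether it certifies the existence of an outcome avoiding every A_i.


Union bound: P[∪_{i=1}^{37} A_i] ≤ Σ_i P[A_i] ≤ 37·p = 37·(1/185) = 1/5.
Numerically: 1/5 ≈ 0.2000.
Is 1/5 < 1? YES.
Since P[∪ A_i] ≤ 1/5 < 1, the complement has P[∩ A_i^c] ≥ 1 − 1/5 = 4/5 > 0, so some outcome avoids every A_i.

37·p = 1/5 ≈ 0.2000; existence CERTIFIED by the union bound.


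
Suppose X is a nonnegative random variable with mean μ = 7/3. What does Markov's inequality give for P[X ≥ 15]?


μ = E[X] = 7/3, a = 15.
Markov: P[X ≥ 15] ≤ μ/a = (7/3)/15 = 7/45.
Numerically: ≈ 0.1556.
(Since a = 15 > μ = 2.3333, the bound 7/45 is < 1 and informative.)

P[X ≥ 15] ≤ 7/45 ≈ 0.1556.


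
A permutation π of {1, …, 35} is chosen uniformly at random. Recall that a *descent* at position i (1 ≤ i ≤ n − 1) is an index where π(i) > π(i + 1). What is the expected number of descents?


Write X = Σ X_I over i = 1, …, 34, with X_I the indicator of one descent.
There are 34 indicators.
For each fixed i, the pair (π(i), π(i+1)) is a uniformly random ordered pair of distinct values from {1, …, 35}; by symmetry P[π(i) > π(i+1)] = 1/2.
By linearity: E[X] = 34 · (1/2) = (35 − 1) · (1/2) = 17 ≈ 17.0000.

E[X] = 17 = 17.0000.


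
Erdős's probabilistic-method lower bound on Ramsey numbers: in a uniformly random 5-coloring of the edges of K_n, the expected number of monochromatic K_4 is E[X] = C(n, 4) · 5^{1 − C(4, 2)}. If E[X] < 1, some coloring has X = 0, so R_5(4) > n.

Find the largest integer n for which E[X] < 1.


We need C(n, 4) · 5^{1 − 6} < 1, i.e. C(n, 4) < 5^{6 − 1} = 3125.
Check values of n near the boundary:
  n = 14: C(14, 4) = 1001; 1001 < 3125? YES
  n = 15: C(15, 4) = 1365; 1365 < 3125? YES
  n = 16: C(16, 4) = 1820; 1820 < 3125? YES
  n = 17: C(17, 4) = 2380; 2380 < 3125? YES
  n = 18: C(18, 4) = 3060; 3060 < 3125? YES
  n = 19: C(19, 4) = 3876; 3876 < 3125? NO
  n = 20: C(20, 4) = 4845; 4845 < 3125? NO
The largest n with C(n, 4) < 3125 is n = 18 (where E[X] = 612/625 ≈ 0.979200). Hence R_5(4) > 18, i.e. R_5(4) ≥ 19.

Largest n = 18; hence R_5(4) > 18.


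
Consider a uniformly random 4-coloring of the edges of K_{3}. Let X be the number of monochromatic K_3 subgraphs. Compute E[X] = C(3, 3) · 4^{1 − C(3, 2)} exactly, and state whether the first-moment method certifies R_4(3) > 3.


E[X] = C(3, 3) · 4^{1 − 3} = 1 · 4^{−2} = 1/16.
As a reduced fraction: E[X] = 1/16 ≈ 0.06250.
Is E[X] < 1? YES.
Since E[X] < 1, there exists a 4-coloring of K_{3} with no monochromatic K_3; hence R_4(3) > 3.

E[X] = 1/16 ≈ 0.06250; E[X] < 1, so R_4(3) > 3.


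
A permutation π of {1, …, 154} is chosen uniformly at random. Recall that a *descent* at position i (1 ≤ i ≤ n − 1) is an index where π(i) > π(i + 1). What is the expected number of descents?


Write X = Σ X_I over i = 1, …, 153, with X_I the indicator of one descent.
There are 153 indicators.
For each fixed i, the pair (π(i), π(i+1)) is a uniformly random ordered pair of distinct values from {1, …, 154}; by symmetry P[π(i) > π(i+1)] = 1/2.
By linearity: E[X] = 153 · (1/2) = (154 − 1) · (1/2) = 153/2 ≈ 76.500.

E[X] = 153/2 = 76.500.


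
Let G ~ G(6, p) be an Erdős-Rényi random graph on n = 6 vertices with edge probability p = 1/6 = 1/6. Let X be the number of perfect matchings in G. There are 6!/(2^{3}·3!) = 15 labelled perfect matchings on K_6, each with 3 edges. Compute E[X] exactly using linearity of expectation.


K_6 has 6!/(2^{3}·3!) = 15 labelled perfect matchings.
For each such perfect matching H, let X_H = 1 if all 3 edges of H are present in G. Then P[X_H = 1] = p^{3} = (1/6)^{3} = 1/216.
Summing the indicators: E[X] = Σ_H E[X_H] = 15 · p^{3} = 15 · 1/216 = 5/72.
Numerically: E[X] ≈ 0.069444.

E[X] = 15 · (1/6)^{3} = 5/72 ≈ 0.069444.


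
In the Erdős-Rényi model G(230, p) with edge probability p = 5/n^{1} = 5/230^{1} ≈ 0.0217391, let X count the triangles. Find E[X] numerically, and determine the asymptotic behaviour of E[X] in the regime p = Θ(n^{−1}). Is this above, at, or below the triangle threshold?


Number of potential triangles: C(230, 3) = 2001460.
Each occurs with probability p³ ≈ (0.0217391)³ ≈ 1.02736911e-05.
By linearity: E[X] = C(230, 3)·p³ ≈ 2001460 · 1.02736911e-05 ≈ 20.562382.
Here α = 1, so p = 5/n is exactly at the triangle threshold p ~ 1/n. Asymptotically E[X] → c³/6 = 5³/6 = 125/6 ≈ 20.833333, a bounded constant. In this regime the triangle count is asymptotically Poisson(c³/6).

E[X] ≈ 20.562382; in regime p = Θ(1/n^{1}) E[X] stays bounded (at the triangle threshold p ~ 1/n).


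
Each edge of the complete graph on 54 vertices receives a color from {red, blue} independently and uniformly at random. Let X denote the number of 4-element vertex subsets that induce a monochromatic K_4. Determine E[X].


Let X = Σ_S X_S over the C(54, 4) = 316251 subsets S of size 4, where X_S = 1 if the K_4 on S is monochromatic.
For a fixed S, the K_4 on S has C(4, 2) = 6 edges. P[all 6 edges red] = (1/2)^6, and likewise for blue, so P[monochromatic] = 2·(1/2)^6 = 2^{1 − 6} = 1/32.
Summing: E[X] = C(54, 4) · 2^{1 − 6} = 316251 · 1/32 = 316251/32.
Numerically: E[X] ≈ 9882.84375.

E[X] = C(54,4)·2^(1−C(4,2)) = 316251/32 ≈ 9882.84375.


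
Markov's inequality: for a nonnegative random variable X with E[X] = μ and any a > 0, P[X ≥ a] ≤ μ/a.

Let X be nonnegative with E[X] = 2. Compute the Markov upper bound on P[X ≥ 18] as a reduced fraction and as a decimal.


μ = E[X] = 2, a = 18.
Markov: P[X ≥ 18] ≤ μ/a = (2)/18 = 1/9.
Numerically: ≈ 0.1111.
(Since a = 18 > μ = 2.0000, the bound 1/9 is < 1 and informative.)

P[X ≥ 18] ≤ 1/9 ≈ 0.1111.


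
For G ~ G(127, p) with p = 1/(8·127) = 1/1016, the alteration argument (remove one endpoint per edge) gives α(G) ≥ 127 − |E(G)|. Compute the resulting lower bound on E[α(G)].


E[|E(G)|] = C(127, 2)·p = 8001 · (1/1016) = 63/8.
E[α(G)] ≥ n − E[|E(G)|] = 127 − 63/8 = 953/8.
Numerically: ≈ 119.1250.
(This is only a lower bound; the true E[α(G)] may be larger.)

E[α(G)] ≥ 953/8 ≈ 119.1250.


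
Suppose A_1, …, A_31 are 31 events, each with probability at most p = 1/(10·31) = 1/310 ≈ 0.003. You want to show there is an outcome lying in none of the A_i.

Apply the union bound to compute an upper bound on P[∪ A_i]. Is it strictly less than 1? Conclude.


Union bound: P[∪_{i=1}^{31} A_i] ≤ Σ_i P[A_i] ≤ 31·p = 31·(1/310) = 1/10.
Numerically: 1/10 ≈ 0.100.
Is 1/10 < 1? YES.
Since P[∪ A_i] ≤ 1/10 < 1, the complement has P[∩ A_i^c] ≥ 1 − 1/10 = 9/10 > 0, so some outcome avoids every A_i.

31·p = 1/10 ≈ 0.100; existence CERTIFIED by the union bound.


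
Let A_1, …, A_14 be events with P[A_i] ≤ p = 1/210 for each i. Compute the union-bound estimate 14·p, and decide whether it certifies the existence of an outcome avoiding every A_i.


Union bound: P[∪_{i=1}^{14} A_i] ≤ Σ_i P[A_i] ≤ 14·p = 14·(1/210) = 1/15.
Numerically: 1/15 ≈ 0.067.
Is 1/15 < 1? YES.
Since P[∪ A_i] ≤ 1/15 < 1, the complement has P[∩ A_i^c] ≥ 1 − 1/15 = 14/15 > 0, so some outcome avoids every A_i.

14·p = 1/15 ≈ 0.067; existence CERTIFIED by the union bound.


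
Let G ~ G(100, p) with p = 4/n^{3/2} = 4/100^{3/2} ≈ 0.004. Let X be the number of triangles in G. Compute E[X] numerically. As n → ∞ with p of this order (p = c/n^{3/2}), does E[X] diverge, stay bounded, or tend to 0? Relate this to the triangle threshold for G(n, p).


Number of potential triangles: C(100, 3) = 161700.
Each occurs with probability p³ ≈ (0.004)³ ≈ 6.400000e-08.
By linearity: E[X] = C(100, 3)·p³ ≈ 161700 · 6.400000e-08 ≈ 0.0103.
Since α = 3/2 > 1, p = c/n^{3/2} = o(1/n) is below the triangle threshold p ~ 1/n. Asymptotically E[X] ~ (c³/6)·n^{3(1−α)} = (4³/6)·n^{-1.5} → 0, so by Markov's inequality G has no triangles w.h.p.

E[X] ≈ 0.0103; in regime p = Θ(1/n^{3/2}) E[X] tends to 0 (below the triangle threshold p ~ 1/n).


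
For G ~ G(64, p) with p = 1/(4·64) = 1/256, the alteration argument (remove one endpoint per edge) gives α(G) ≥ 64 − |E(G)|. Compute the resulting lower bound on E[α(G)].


E[|E(G)|] = C(64, 2)·p = 2016 · (1/256) = 63/8.
E[α(G)] ≥ n − E[|E(G)|] = 64 − 63/8 = 449/8.
Numerically: ≈ 56.125.
(This is only a lower bound; the true E[α(G)] may be larger.)

E[α(G)] ≥ 449/8 ≈ 56.125.


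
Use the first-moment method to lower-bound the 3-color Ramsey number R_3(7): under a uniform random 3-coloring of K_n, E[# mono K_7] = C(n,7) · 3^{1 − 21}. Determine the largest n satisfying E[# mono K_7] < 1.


We need C(n, 7) · 3^{1 − 21} < 1, i.e. C(n, 7) < 3^{21 − 1} = 3486784401.
Check values of n near the boundary:
  n = 78: C(78, 7) = 2641902120; 2641902120 < 3486784401? YES
  n = 79: C(79, 7) = 2898753715; 2898753715 < 3486784401? YES
  n = 80: C(80, 7) = 3176716400; 3176716400 < 3486784401? YES
  n = 81: C(81, 7) = 3477216600; 3477216600 < 3486784401? YES
  n = 82: C(82, 7) = 3801756816; 3801756816 < 3486784401? NO
The largest n with C(n, 7) < 3486784401 is n = 81 (where E[X] = 42928600/43046721 ≈ 0.99726). Hence R_3(7) > 81, i.e. R_3(7) ≥ 82.

Largest n = 81; hence R_3(7) > 81.


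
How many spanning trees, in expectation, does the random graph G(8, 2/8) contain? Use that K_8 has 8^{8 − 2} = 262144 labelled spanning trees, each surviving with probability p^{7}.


K_8 has 8^{8 − 2} = 262144 labelled spanning trees.
For each such spanning tree H, let X_H = 1 if all 7 edges of H are present in G. Then P[X_H = 1] = p^{7} = (1/4)^{7} = 1/16384.
By linearity of expectation: E[X] = Σ_H E[X_H] = 262144 · p^{7} = 262144 · 1/16384 = 16.
Numerically: E[X] ≈ 16.

E[X] = 262144 · (1/4)^{7} = 16 ≈ 16.


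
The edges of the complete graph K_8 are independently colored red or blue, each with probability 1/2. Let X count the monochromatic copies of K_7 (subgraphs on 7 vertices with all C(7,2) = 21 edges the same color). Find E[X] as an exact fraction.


Let X = Σ_S X_S over the C(8, 7) = 8 subsets S of size 7, where X_S = 1 if the K_7 on S is monochromatic.
For a fixed S, the K_7 on S has C(7, 2) = 21 edges. P[all 21 edges red] = (1/2)^21, and likewise for blue, so P[monochromatic] = 2·(1/2)^21 = 2^{1 − 21} = 1/1048576.
Summing: E[X] = C(8, 7) · 2^{1 − 21} = 8 · 1/1048576 = 1/131072.
Numerically: E[X] ≈ 0.0000.

E[X] = C(8,7)·2^(1−C(7,2)) = 1/131072 ≈ 0.0000.


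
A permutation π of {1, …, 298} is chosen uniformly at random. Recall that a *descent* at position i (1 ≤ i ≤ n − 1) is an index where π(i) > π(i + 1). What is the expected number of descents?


Write X = Σ X_I over i = 1, …, 297, with X_I the indicator of one descent.
There are 297 indicators.
For each fixed i, the pair (π(i), π(i+1)) is a uniformly random ordered pair of distinct values from {1, …, 298}; by symmetry P[π(i) > π(i+1)] = 1/2.
By linearity: E[X] = 297 · (1/2) = (298 − 1) · (1/2) = 297/2 ≈ 148.50000.

E[X] = 297/2 = 148.50000.


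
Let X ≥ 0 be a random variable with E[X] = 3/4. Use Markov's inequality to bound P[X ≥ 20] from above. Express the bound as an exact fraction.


μ = E[X] = 3/4, a = 20.
Markov: P[X ≥ 20] ≤ μ/a = (3/4)/20 = 3/80.
Numerically: ≈ 0.0375.
(Since a = 20 > μ = 0.7500, the bound 3/80 is < 1 and informative.)

P[X ≥ 20] ≤ 3/80 ≈ 0.0375.


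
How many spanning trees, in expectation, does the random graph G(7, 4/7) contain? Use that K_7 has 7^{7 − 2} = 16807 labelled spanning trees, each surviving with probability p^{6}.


K_7 has 7^{7 − 2} = 16807 labelled spanning trees.
For each such spanning tree H, let X_H = 1 if all 6 edges of H are present in G. Then P[X_H = 1] = p^{6} = (4/7)^{6} = 4096/117649.
By linearity: E[X] = Σ_H E[X_H] = 16807 · p^{6} = 16807 · 4096/117649 = 4096/7.
Numerically: E[X] ≈ 585.1.

E[X] = 16807 · (4/7)^{6} = 4096/7 ≈ 585.1.


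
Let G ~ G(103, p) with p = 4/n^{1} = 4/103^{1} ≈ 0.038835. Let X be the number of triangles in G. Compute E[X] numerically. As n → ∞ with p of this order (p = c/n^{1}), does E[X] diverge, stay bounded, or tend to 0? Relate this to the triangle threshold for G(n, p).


Number of potential triangles: C(103, 3) = 176851.
Each occurs with probability p³ ≈ (0.038835)³ ≈ 5.85690662e-05.
By linearity: E[X] = C(103, 3)·p³ ≈ 176851 · 5.85690662e-05 ≈ 10.357998.
Here α = 1, so p = 4/n is exactly at the triangle threshold p ~ 1/n. Asymptotically E[X] → c³/6 = 4³/6 = 32/3 ≈ 10.666667, a bounded constant. In this regime the triangle count is asymptotically Poisson(c³/6).

E[X] ≈ 10.357998; in regime p = Θ(1/n^{1}) E[X] stays bounded (at the triangle threshold p ~ 1/n).


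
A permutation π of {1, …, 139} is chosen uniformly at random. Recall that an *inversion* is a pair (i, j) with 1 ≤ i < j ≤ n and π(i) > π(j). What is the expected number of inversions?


Write X = Σ X_I over the C(139, 2) = 9591 pairs i < j, with X_I the indicator of one inversion.
There are 9591 indicators.
For each fixed pair i < j, the values π(i) and π(j) are two distinct elements of {1, …, 139} in uniformly random order; by symmetry P[π(i) > π(j)] = 1/2.
By linearity: E[X] = 9591 · (1/2) = C(139, 2) · (1/2) = 9591/2 = 9591/2 ≈ 4795.500.

E[X] = 9591/2 = 4795.500.


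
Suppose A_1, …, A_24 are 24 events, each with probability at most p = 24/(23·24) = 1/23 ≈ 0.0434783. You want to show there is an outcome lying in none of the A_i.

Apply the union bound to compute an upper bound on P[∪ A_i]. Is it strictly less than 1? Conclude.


Union bound: P[∪_{i=1}^{24} A_i] ≤ Σ_i P[A_i] ≤ 24·p = 24·(1/23) = 24/23.
Numerically: 24/23 ≈ 1.0434783.
Is 24/23 < 1? NO.
Since the bound 24/23 is ≥ 1, the union bound is uninformative here; it does NOT by itself certify existence.

24·p = 24/23 ≈ 1.0434783; existence NOT certified by the union bound.


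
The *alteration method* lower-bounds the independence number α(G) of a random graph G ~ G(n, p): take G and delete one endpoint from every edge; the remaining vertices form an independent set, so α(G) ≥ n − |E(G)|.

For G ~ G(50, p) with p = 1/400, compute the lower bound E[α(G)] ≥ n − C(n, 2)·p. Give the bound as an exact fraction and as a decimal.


E[|E(G)|] = C(50, 2)·p = 1225 · (1/400) = 49/16.
E[α(G)] ≥ n − E[|E(G)|] = 50 − 49/16 = 751/16.
Numerically: ≈ 46.93750.
(This is only a lower bound; the true E[α(G)] may be larger.)

E[α(G)] ≥ 751/16 ≈ 46.93750.


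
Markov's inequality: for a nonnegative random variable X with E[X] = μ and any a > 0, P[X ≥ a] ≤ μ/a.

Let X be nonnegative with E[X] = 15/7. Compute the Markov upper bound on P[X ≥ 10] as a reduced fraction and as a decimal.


μ = E[X] = 15/7, a = 10.
Markov: P[X ≥ 10] ≤ μ/a = (15/7)/10 = 3/14.
Numerically: ≈ 0.21429.
(Since a = 10 > μ = 2.14286, the bound 3/14 is < 1 and informative.)

P[X ≥ 10] ≤ 3/14 ≈ 0.21429.


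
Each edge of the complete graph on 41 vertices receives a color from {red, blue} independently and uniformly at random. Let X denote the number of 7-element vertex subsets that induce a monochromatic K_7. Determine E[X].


Let X = Σ_S X_S over the C(41, 7) = 22481940 subsets S of size 7, where X_S = 1 if the K_7 on S is monochromatic.
For a fixed S, the K_7 on S has C(7, 2) = 21 edges. P[all 21 edges red] = (1/2)^21, and likewise for blue, so P[monochromatic] = 2·(1/2)^21 = 2^{1 − 21} = 1/1048576.
Summing: E[X] = C(41, 7) · 2^{1 − 21} = 22481940 · 1/1048576 = 5620485/262144.
Numerically: E[X] ≈ 21.440449.

E[X] = C(41,7)·2^(1−C(7,2)) = 5620485/262144 ≈ 21.440449.


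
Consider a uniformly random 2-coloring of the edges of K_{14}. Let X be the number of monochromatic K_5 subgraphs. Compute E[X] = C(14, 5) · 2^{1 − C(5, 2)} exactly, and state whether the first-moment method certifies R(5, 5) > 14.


E[X] = C(14, 5) · 2^{1 − 10} = 2002 · 2^{−9} = 2002/512.
As a reduced fraction: E[X] = 1001/256 ≈ 3.9102.
Is E[X] < 1? NO.
Since E[X] ≥ 1, the first-moment bound is inconclusive at n = 14; it does NOT by itself certify R(5, 5) > 14.

E[X] = 1001/256 ≈ 3.9102; E[X] ≥ 1; first-moment method inconclusive here.


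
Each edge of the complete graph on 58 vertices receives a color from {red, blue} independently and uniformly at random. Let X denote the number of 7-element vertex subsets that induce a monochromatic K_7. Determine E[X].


Let X = Σ_S X_S over the C(58, 7) = 300674088 subsets S of size 7, where X_S = 1 if the K_7 on S is monochromatic.
For a fixed S, the K_7 on S has C(7, 2) = 21 edges. P[all 21 edges red] = (1/2)^21, and likewise for blue, so P[monochromatic] = 2·(1/2)^21 = 2^{1 − 21} = 1/1048576.
By linearity: E[X] = C(58, 7) · 2^{1 − 21} = 300674088 · 1/1048576 = 37584261/131072.
Numerically: E[X] ≈ 286.74516.

E[X] = C(58,7)·2^(1−C(7,2)) = 37584261/131072 ≈ 286.74516.


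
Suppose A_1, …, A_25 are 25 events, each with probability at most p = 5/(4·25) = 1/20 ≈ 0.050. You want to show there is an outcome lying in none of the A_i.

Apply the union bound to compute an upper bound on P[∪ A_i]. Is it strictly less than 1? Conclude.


Union bound: P[∪_{i=1}^{25} A_i] ≤ Σ_i P[A_i] ≤ 25·p = 25·(1/20) = 5/4.
Numerically: 5/4 ≈ 1.250.
Is 5/4 < 1? NO.
Since the bound 5/4 is ≥ 1, the union bound is uninformative here; it does NOT by itself certify existence.

25·p = 5/4 ≈ 1.250; existence NOT certified by the union bound.


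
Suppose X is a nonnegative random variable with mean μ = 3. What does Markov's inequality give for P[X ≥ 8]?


μ = E[X] = 3, a = 8.
Markov: P[X ≥ 8] ≤ μ/a = (3)/8 = 3/8.
Numerically: ≈ 0.375.
(Since a = 8 > μ = 3.000, the bound 3/8 is < 1 and informative.)

P[X ≥ 8] ≤ 3/8 ≈ 0.375.


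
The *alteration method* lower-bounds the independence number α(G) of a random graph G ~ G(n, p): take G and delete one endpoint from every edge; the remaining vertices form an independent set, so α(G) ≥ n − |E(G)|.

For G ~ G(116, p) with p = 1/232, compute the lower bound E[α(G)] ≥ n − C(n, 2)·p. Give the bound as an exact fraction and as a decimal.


E[|E(G)|] = C(116, 2)·p = 6670 · (1/232) = 115/4.
E[α(G)] ≥ n − E[|E(G)|] = 116 − 115/4 = 349/4.
Numerically: ≈ 87.250.
(This is only a lower bound; the true E[α(G)] may be larger.)

E[α(G)] ≥ 349/4 ≈ 87.250.


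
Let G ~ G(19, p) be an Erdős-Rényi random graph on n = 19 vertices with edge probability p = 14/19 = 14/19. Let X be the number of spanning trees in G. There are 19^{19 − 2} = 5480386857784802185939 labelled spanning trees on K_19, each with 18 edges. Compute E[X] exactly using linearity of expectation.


K_19 has 19^{19 − 2} = 5480386857784802185939 labelled spanning trees.
For each such spanning tree H, let X_H = 1 if all 18 edges of H are present in G. Then P[X_H = 1] = p^{18} = (14/19)^{18} = 426878854210636742656/104127350297911241532841.
By linearity of expectation: E[X] = Σ_H E[X_H] = 5480386857784802185939 · p^{18} = 5480386857784802185939 · 426878854210636742656/104127350297911241532841 = 426878854210636742656/19.
Numerically: E[X] ≈ 2.247e+19.

E[X] = 5480386857784802185939 · (14/19)^{18} = 426878854210636742656/19 ≈ 2.247e+19.


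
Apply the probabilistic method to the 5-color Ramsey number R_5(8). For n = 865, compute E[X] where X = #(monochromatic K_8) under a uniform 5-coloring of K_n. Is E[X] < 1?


E[X] = C(865, 8) · 5^{1 − 28} = 7525050909487743060 · 5^{−27} = 7525050909487743060/7450580596923828125.
As a reduced fraction: E[X] = 1505010181897548612/1490116119384765625 ≈ 1.0100.
Is E[X] < 1? NO.
Since E[X] ≥ 1, the first-moment bound is inconclusive at n = 865; it does NOT by itself certify R_5(8) > 865.

E[X] = 1505010181897548612/1490116119384765625 ≈ 1.0100; E[X] ≥ 1; first-moment method inconclusive here.


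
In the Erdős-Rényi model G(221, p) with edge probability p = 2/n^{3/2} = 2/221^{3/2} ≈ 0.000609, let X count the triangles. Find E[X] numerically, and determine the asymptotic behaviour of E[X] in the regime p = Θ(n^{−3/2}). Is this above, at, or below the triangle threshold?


Number of potential triangles: C(221, 3) = 1774630.
Each occurs with probability p³ ≈ (0.000609)³ ≈ 2.25593e-10.
By linearity: E[X] = C(221, 3)·p³ ≈ 1774630 · 2.25593e-10 ≈ 0.000.
Since α = 3/2 > 1, p = c/n^{3/2} = o(1/n) is below the triangle threshold p ~ 1/n. Asymptotically E[X] ~ (c³/6)·n^{3(1−α)} = (2³/6)·n^{-1.5} → 0, so by Markov's inequality G has no triangles w.h.p.

E[X] ≈ 0.000; in regime p = Θ(1/n^{3/2}) E[X] tends to 0 (below the triangle threshold p ~ 1/n).


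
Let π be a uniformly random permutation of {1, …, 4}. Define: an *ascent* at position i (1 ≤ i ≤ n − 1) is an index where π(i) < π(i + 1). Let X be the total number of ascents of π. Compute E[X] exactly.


Write X = Σ X_I over i = 1, …, 3, with X_I the indicator of one ascent.
There are 3 indicators.
For each fixed i, the pair (π(i), π(i+1)) is a uniformly random ordered pair of distinct values from {1, …, 4}; by symmetry P[π(i) < π(i+1)] = 1/2.
By linearity: E[X] = 3 · (1/2) = (4 − 1) · (1/2) = 3/2 ≈ 1.500.

E[X] = 3/2 = 1.500.


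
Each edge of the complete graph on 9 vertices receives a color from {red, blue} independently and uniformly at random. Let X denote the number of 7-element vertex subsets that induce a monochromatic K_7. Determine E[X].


Let X = Σ_S X_S over the C(9, 7) = 36 subsets S of size 7, where X_S = 1 if the K_7 on S is monochromatic.
For a fixed S, the K_7 on S has C(7, 2) = 21 edges. P[all 21 edges red] = (1/2)^21, and likewise for blue, so P[monochromatic] = 2·(1/2)^21 = 2^{1 − 21} = 1/1048576.
By linearity: E[X] = C(9, 7) · 2^{1 − 21} = 36 · 1/1048576 = 9/262144.
Numerically: E[X] ≈ 0.00003.

E[X] = C(9,7)·2^(1−C(7,2)) = 9/262144 ≈ 0.00003.


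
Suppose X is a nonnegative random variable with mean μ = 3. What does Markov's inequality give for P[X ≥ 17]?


μ = E[X] = 3, a = 17.
Markov: P[X ≥ 17] ≤ μ/a = (3)/17 = 3/17.
Numerically: ≈ 0.176.
(Since a = 17 > μ = 3.000, the bound 3/17 is < 1 and informative.)

P[X ≥ 17] ≤ 3/17 ≈ 0.176.


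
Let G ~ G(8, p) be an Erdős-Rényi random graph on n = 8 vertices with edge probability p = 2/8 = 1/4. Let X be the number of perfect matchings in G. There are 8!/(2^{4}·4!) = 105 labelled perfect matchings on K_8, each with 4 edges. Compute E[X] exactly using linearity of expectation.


K_8 has 8!/(2^{4}·4!) = 105 labelled perfect matchings.
For each such perfect matching H, let X_H = 1 if all 4 edges of H are present in G. Then P[X_H = 1] = p^{4} = (1/4)^{4} = 1/256.
By linearity of expectation: E[X] = Σ_H E[X_H] = 105 · p^{4} = 105 · 1/256 = 105/256.
Numerically: E[X] ≈ 0.41016.

E[X] = 105 · (1/4)^{4} = 105/256 ≈ 0.41016.
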